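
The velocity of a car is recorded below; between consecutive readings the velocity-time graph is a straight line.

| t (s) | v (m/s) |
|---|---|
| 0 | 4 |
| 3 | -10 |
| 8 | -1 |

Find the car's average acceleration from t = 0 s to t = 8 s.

Average acceleration = Δv/Δt = (-1 − 4)/(8 − 0) = -0.625 m/s².

-0.625 m/s²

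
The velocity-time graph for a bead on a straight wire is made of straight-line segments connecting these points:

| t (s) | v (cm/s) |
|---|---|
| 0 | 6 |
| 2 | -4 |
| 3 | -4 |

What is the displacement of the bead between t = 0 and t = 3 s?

-2 cm

Net displacement equals the area under the velocity-time graph (areas below the axis count negative).
0–2 s: ½(6 + -4)(2) = 2 cm
2–3 s: -4 × 1 = -4 cm
Net displacement = -2 cm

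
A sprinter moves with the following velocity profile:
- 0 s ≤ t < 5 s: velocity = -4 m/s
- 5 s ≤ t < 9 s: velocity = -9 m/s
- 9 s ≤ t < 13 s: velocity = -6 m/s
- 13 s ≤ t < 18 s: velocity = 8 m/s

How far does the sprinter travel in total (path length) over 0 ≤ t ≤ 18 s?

120 m

Distance (not displacement) is the total path length: add the absolute areas under v-t.
0–5 s: |-4| × 5 = 20 m
5–9 s: |-9| × 4 = 36 m
9–13 s: |-6| × 4 = 24 m
13–18 s: |8| × 5 = 40 m
Total distance = 120 m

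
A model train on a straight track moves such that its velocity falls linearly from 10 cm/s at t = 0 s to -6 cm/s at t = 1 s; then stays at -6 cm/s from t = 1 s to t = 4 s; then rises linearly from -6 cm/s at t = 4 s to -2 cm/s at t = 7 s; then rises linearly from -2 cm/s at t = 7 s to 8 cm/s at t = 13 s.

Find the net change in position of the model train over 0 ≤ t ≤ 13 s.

Displacement is the signed area under the v-t curve.
0–1 s: ½(10 + -6)(1) = 2 cm
1–4 s: -6 × 3 = -18 cm
4–7 s: ½(-6 + -2)(3) = -12 cm
7–13 s: ½(-2 + 8)(6) = 18 cm
Net displacement = -10 cm

-10 cm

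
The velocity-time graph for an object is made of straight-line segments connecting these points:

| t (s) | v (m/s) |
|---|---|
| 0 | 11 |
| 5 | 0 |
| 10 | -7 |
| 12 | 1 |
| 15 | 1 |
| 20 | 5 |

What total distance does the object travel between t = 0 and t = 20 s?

69.25 m

Total distance travelled is ∫|v| dt — sum the magnitudes of each area piece.
0–5 s: |½(11 + 0)(5)| = 27.5 m
5–10 s: |½(0 + -7)(5)| = 17.5 m
10–12 s: v = 0 at t = 11.75 s; triangle areas 6.125 + 0.125 = 6.25 m
12–15 s: |1| × 3 = 3 m
15–20 s: |½(1 + 5)(5)| = 15 m
Total distance = 69.25 m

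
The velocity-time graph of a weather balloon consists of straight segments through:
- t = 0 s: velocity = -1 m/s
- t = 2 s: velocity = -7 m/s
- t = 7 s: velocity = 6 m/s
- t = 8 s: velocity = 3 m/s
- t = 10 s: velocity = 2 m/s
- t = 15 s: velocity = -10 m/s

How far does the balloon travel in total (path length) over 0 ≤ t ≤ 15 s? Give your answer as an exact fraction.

Total distance travelled is ∫|v| dt — sum the magnitudes of each area piece.
0–2 s: |½(-1 + -7)(2)| = 8 m
2–7 s: v = 0 at t = 61/13 s; triangle areas 245/26 + 90/13 = 425/26 m
7–8 s: |½(6 + 3)(1)| = 4.5 m
8–10 s: |½(3 + 2)(2)| = 5 m
10–15 s: v = 0 at t = 65/6 s; triangle areas 5/6 + 125/6 = 65/3 m
Total distance = 2165/39 m

2165/39 m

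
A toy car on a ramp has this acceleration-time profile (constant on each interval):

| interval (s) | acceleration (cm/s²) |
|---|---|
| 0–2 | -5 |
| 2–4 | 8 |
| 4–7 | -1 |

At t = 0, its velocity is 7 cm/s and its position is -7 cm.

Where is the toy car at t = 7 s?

On each constant-a segment, Δv = aΔt and Δx = v₀Δt + ½aΔt²; chain segment to segment.
0–2 s: v starts 7 cm/s; Δx = 7·2 + ½·-5·2² = 4 cm; v ends -3 cm/s.
2–4 s: v starts -3 cm/s; Δx = -3·2 + ½·8·2² = 10 cm; v ends 13 cm/s.
4–7 s: v starts 13 cm/s; Δx = 13·3 + ½·-1·3² = 34.5 cm; v ends 10 cm/s.
x(7) = -7 + Σ Δx = 41.5 cm.

41.5 cm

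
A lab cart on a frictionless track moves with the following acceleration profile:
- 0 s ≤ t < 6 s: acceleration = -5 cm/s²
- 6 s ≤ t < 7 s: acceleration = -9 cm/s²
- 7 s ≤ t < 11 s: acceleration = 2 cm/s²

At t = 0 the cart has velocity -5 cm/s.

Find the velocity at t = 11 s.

-36 cm/s

Δv equals the area under the a-t graph; then v = v₀ + Δv.
0–6 s: -5 × 6 = -30 cm/s
6–7 s: -9 × 1 = -9 cm/s
7–11 s: 2 × 4 = 8 cm/s
Δv = -31 cm/s, so v(11) = -5 + (-31) = -36 cm/s.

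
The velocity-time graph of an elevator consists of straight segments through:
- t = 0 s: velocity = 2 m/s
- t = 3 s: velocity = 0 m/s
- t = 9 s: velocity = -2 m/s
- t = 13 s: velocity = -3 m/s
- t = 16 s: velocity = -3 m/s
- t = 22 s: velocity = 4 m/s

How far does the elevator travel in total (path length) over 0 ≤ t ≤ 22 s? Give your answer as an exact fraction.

Total distance travelled is ∫|v| dt — sum the magnitudes of each area piece.
0–3 s: |½(2 + 0)(3)| = 3 m
3–9 s: |½(0 + -2)(6)| = 6 m
9–13 s: |½(-2 + -3)(4)| = 10 m
13–16 s: |-3| × 3 = 9 m
16–22 s: v = 0 at t = 130/7 s; triangle areas 27/7 + 48/7 = 75/7 m
Total distance = 271/7 m

271/7 m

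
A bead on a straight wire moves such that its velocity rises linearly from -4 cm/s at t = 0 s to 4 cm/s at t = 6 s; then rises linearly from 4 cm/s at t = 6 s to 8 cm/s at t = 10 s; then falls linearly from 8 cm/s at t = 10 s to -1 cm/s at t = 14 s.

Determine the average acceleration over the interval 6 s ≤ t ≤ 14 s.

-0.625 cm/s²

Average acceleration = Δv/Δt = (-1 − 4)/(14 − 6) = -0.625 cm/s².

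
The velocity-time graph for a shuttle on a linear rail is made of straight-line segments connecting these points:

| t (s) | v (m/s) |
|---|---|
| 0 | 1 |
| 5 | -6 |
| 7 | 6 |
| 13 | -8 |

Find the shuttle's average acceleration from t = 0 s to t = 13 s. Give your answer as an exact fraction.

-9/13 m/s²

Average acceleration = Δv/Δt = (-8 − 1)/(13 − 0) = -9/13 m/s².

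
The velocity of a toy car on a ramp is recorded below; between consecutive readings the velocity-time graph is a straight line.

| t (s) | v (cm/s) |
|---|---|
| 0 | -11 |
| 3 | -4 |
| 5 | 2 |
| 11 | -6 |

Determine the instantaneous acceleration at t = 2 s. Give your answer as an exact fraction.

7/3 cm/s²

Acceleration is the slope of the v-t graph on 0–3 s: (-4 − -11)/(3 − 0) = 7/3 cm/s².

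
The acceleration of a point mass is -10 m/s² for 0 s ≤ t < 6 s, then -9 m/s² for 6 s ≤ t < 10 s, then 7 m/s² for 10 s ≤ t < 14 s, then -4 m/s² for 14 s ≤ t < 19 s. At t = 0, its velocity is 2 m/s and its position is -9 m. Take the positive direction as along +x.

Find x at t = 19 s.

-1181 m

On each constant-a segment, Δv = aΔt and Δx = v₀Δt + ½aΔt²; chain segment to segment.
0–6 s: v starts 2 m/s; Δx = 2·6 + ½·-10·6² = -168 m; v ends -58 m/s.
6–10 s: v starts -58 m/s; Δx = -58·4 + ½·-9·4² = -304 m; v ends -94 m/s.
10–14 s: v starts -94 m/s; Δx = -94·4 + ½·7·4² = -320 m; v ends -66 m/s.
14–19 s: v starts -66 m/s; Δx = -66·5 + ½·-4·5² = -380 m; v ends -86 m/s.
x(19) = -9 + Σ Δx = -1181 m.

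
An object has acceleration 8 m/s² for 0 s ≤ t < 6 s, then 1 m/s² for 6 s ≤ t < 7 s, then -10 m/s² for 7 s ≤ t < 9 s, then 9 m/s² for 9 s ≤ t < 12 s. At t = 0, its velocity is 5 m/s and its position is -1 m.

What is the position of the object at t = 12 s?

457 m

On each constant-a segment, Δv = aΔt and Δx = v₀Δt + ½aΔt²; chain segment to segment.
0–6 s: v starts 5 m/s; Δx = 5·6 + ½·8·6² = 174 m; v ends 53 m/s.
6–7 s: v starts 53 m/s; Δx = 53·1 + ½·1·1² = 53.5 m; v ends 54 m/s.
7–9 s: v starts 54 m/s; Δx = 54·2 + ½·-10·2² = 88 m; v ends 34 m/s.
9–12 s: v starts 34 m/s; Δx = 34·3 + ½·9·3² = 142.5 m; v ends 61 m/s.
x(12) = -1 + Σ Δx = 457 m.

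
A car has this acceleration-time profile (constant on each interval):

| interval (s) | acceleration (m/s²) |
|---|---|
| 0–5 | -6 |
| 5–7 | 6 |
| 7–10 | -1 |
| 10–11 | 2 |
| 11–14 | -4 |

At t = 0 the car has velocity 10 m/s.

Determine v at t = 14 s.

-21 m/s

Δv equals the area under the a-t graph; then v = v₀ + Δv.
0–5 s: -6 × 5 = -30 m/s
5–7 s: 6 × 2 = 12 m/s
7–10 s: -1 × 3 = -3 m/s
10–11 s: 2 × 1 = 2 m/s
11–14 s: -4 × 3 = -12 m/s
Δv = -31 m/s, so v(14) = 10 + (-31) = -21 m/s.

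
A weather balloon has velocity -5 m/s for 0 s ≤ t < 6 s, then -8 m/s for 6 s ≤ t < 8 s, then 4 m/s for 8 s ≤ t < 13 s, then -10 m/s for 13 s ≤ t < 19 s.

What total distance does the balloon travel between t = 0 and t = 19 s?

Distance (not displacement) is the total path length: add the absolute areas under v-t.
0–6 s: |-5| × 6 = 30 m
6–8 s: |-8| × 2 = 16 m
8–13 s: |4| × 5 = 20 m
13–19 s: |-10| × 6 = 60 m
Total distance = 126 m

126 m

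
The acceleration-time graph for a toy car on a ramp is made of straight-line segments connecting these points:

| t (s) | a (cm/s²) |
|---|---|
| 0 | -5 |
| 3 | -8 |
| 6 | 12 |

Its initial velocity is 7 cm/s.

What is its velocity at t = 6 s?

Δv equals the area under the a-t graph; then v = v₀ + Δv.
0–3 s: ½(-5 + -8)(3) = -19.5 cm/s
3–6 s: ½(-8 + 12)(3) = 6 cm/s
Δv = -13.5 cm/s, so v(6) = 7 + (-13.5) = -6.5 cm/s.

-6.5 cm/s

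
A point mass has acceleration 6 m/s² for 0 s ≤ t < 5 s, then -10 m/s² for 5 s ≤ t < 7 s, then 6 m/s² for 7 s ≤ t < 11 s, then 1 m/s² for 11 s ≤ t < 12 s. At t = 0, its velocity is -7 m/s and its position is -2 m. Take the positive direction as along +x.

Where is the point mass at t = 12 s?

On each constant-a segment, Δv = aΔt and Δx = v₀Δt + ½aΔt²; chain segment to segment.
0–5 s: v starts -7 m/s; Δx = -7·5 + ½·6·5² = 40 m; v ends 23 m/s.
5–7 s: v starts 23 m/s; Δx = 23·2 + ½·-10·2² = 26 m; v ends 3 m/s.
7–11 s: v starts 3 m/s; Δx = 3·4 + ½·6·4² = 60 m; v ends 27 m/s.
11–12 s: v starts 27 m/s; Δx = 27·1 + ½·1·1² = 27.5 m; v ends 28 m/s.
x(12) = -2 + Σ Δx = 151.5 m.

151.5 m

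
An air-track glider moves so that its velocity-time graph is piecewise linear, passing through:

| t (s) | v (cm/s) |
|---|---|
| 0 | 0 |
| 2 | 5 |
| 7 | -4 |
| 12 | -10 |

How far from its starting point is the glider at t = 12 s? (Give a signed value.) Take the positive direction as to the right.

-27.5 cm

Displacement is the signed area under the v-t curve.
0–2 s: ½(0 + 5)(2) = 5 cm
2–7 s: ½(5 + -4)(5) = 2.5 cm
7–12 s: ½(-4 + -10)(5) = -35 cm
Net displacement = -27.5 cm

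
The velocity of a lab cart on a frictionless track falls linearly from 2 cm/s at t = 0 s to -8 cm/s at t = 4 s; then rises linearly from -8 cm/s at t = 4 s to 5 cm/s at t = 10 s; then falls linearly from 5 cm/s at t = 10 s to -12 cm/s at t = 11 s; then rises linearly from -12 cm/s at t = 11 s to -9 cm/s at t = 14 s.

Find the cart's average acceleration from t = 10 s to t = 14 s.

-3.5 cm/s²

Average acceleration = Δv/Δt = (-9 − 5)/(14 − 10) = -3.5 cm/s².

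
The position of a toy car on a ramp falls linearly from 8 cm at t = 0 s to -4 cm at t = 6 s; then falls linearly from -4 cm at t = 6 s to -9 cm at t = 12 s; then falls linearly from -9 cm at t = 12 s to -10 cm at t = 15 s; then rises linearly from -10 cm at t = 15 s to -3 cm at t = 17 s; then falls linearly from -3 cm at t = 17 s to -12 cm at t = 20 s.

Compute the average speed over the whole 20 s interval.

Average speed = (total path length)/(elapsed time); on a piecewise-linear x-t graph the path length is Σ|Δx|.
0–6 s: |Δx| = |-4 − 8| = 12 cm
6–12 s: |Δx| = |-9 − -4| = 5 cm
12–15 s: |Δx| = |-10 − -9| = 1 cm
15–17 s: |Δx| = |-3 − -10| = 7 cm
17–20 s: |Δx| = |-12 − -3| = 9 cm
Total path = 34 cm; average speed = 34/20 = 1.7 cm/s.

1.7 cm/s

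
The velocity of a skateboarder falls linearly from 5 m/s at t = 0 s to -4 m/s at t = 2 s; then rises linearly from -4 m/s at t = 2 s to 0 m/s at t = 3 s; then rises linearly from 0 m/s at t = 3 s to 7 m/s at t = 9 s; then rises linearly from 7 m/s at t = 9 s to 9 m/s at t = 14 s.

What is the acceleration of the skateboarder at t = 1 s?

-4.5 m/s²

Acceleration is the slope of the v-t graph on 0–2 s: (-4 − 5)/(2 − 0) = -4.5 m/s².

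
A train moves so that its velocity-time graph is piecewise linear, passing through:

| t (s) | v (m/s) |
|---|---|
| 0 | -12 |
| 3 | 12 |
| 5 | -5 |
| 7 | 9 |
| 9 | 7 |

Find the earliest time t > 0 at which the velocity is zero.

v changes sign on 0–3 s (from -12 to 12); the graph is linear there, so v = 0 at t = 0 + (12)·(3 − 0)/(12 − -12) = 1.5 s.

t = 1.5 s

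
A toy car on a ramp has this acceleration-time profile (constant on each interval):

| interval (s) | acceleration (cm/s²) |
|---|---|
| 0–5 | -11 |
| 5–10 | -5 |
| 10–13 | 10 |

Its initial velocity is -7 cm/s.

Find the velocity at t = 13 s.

-57 cm/s

Δv equals the area under the a-t graph; then v = v₀ + Δv.
0–5 s: -11 × 5 = -55 cm/s
5–10 s: -5 × 5 = -25 cm/s
10–13 s: 10 × 3 = 30 cm/s
Δv = -50 cm/s, so v(13) = -7 + (-50) = -57 cm/s.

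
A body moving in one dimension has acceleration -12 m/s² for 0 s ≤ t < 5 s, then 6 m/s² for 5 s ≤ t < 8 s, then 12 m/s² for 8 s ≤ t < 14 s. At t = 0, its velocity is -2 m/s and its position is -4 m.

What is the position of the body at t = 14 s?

On each constant-a segment, Δv = aΔt and Δx = v₀Δt + ½aΔt²; chain segment to segment.
0–5 s: v starts -2 m/s; Δx = -2·5 + ½·-12·5² = -160 m; v ends -62 m/s.
5–8 s: v starts -62 m/s; Δx = -62·3 + ½·6·3² = -159 m; v ends -44 m/s.
8–14 s: v starts -44 m/s; Δx = -44·6 + ½·12·6² = -48 m; v ends 28 m/s.
x(14) = -4 + Σ Δx = -371 m.

-371 m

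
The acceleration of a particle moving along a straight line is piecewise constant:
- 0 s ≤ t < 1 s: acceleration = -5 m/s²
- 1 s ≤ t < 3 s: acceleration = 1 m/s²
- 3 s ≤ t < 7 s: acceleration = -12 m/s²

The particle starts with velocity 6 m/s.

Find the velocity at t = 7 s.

Δv equals the area under the a-t graph; then v = v₀ + Δv.
0–1 s: -5 × 1 = -5 m/s
1–3 s: 1 × 2 = 2 m/s
3–7 s: -12 × 4 = -48 m/s
Δv = -51 m/s, so v(7) = 6 + (-51) = -45 m/s.

-45 m/s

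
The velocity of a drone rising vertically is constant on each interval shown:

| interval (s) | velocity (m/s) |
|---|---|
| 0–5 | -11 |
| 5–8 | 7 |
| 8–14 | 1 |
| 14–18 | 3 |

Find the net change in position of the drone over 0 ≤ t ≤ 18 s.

-16 m

Displacement is the signed area under the v-t curve.
0–5 s: -11 × 5 = -55 m
5–8 s: 7 × 3 = 21 m
8–14 s: 1 × 6 = 6 m
14–18 s: 3 × 4 = 12 m
Net displacement = -16 m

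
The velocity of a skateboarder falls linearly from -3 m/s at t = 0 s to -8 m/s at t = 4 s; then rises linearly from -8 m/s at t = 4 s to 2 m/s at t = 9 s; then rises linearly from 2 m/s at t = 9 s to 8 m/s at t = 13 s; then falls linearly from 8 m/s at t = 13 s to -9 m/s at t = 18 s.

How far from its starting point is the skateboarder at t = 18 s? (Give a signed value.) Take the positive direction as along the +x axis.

-19.5 m

Displacement is the signed area under the v-t curve.
0–4 s: ½(-3 + -8)(4) = -22 m
4–9 s: ½(-8 + 2)(5) = -15 m
9–13 s: ½(2 + 8)(4) = 20 m
13–18 s: ½(8 + -9)(5) = -2.5 m
Net displacement = -19.5 m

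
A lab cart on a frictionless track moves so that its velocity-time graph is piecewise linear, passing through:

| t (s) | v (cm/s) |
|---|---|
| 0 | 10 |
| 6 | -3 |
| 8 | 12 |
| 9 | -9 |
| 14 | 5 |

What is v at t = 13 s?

On 9–14 s the graph is linear from -9 to 5 cm/s: v(13) = -9 + (5 − -9)·(13 − 9)/(14 − 9) = 2.2 cm/s.

2.2 cm/s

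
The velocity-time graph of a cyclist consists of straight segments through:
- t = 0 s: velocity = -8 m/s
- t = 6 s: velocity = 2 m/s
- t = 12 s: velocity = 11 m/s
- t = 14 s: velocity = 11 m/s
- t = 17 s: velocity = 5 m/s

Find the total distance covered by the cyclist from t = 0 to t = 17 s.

105.4 m

Total distance travelled is ∫|v| dt — sum the magnitudes of each area piece.
0–6 s: v = 0 at t = 4.8 s; triangle areas 19.2 + 1.2 = 20.4 m
6–12 s: |½(2 + 11)(6)| = 39 m
12–14 s: |11| × 2 = 22 m
14–17 s: |½(11 + 5)(3)| = 24 m
Total distance = 105.4 m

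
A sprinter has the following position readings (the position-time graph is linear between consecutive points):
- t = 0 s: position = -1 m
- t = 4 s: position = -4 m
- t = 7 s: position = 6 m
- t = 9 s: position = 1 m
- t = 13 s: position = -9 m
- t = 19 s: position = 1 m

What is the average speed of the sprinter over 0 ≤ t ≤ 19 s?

Average speed = (total path length)/(elapsed time); on a piecewise-linear x-t graph the path length is Σ|Δx|.
0–4 s: |Δx| = |-4 − -1| = 3 m
4–7 s: |Δx| = |6 − -4| = 10 m
7–9 s: |Δx| = |1 − 6| = 5 m
9–13 s: |Δx| = |-9 − 1| = 10 m
13–19 s: |Δx| = |1 − -9| = 10 m
Total path = 38 m; average speed = 38/19 = 2 m/s.

2 m/s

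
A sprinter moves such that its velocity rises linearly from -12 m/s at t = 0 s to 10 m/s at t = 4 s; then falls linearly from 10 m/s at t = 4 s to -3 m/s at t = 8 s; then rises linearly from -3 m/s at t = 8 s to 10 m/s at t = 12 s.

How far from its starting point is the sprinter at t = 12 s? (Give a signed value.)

24 m

Displacement is the signed area under the v-t curve.
0–4 s: ½(-12 + 10)(4) = -4 m
4–8 s: ½(10 + -3)(4) = 14 m
8–12 s: ½(-3 + 10)(4) = 14 m
Net displacement = 24 m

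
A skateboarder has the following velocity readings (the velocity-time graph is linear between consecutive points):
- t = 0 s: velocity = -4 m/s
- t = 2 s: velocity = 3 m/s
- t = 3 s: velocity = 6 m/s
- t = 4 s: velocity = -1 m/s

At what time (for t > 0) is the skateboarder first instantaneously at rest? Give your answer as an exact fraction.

v changes sign on 0–2 s (from -4 to 3); the graph is linear there, so v = 0 at t = 0 + (4)·(2 − 0)/(3 − -4) = 8/7 s.

t = 8/7 s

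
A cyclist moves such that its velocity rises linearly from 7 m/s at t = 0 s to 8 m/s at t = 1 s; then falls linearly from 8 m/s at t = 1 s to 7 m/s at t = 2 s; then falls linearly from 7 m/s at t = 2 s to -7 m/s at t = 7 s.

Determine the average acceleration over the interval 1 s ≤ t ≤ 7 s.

Average acceleration = Δv/Δt = (-7 − 8)/(7 − 1) = -2.5 m/s².

-2.5 m/s²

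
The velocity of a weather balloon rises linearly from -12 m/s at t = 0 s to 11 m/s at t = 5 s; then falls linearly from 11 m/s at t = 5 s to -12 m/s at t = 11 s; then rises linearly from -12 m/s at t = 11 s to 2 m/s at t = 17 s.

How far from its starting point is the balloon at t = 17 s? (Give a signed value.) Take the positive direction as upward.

-35.5 m

Displacement is the signed area under the v-t curve.
0–5 s: ½(-12 + 11)(5) = -2.5 m
5–11 s: ½(11 + -12)(6) = -3 m
11–17 s: ½(-12 + 2)(6) = -30 m
Net displacement = -35.5 m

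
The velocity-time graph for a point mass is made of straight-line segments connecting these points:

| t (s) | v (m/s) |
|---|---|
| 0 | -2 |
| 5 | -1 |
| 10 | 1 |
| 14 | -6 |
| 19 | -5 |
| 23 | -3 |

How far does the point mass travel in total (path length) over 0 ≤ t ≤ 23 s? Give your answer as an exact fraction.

897/14 m

Total distance travelled is ∫|v| dt — sum the magnitudes of each area piece.
0–5 s: |½(-2 + -1)(5)| = 7.5 m
5–10 s: v = 0 at t = 7.5 s; triangle areas 1.25 + 1.25 = 2.5 m
10–14 s: v = 0 at t = 74/7 s; triangle areas 2/7 + 72/7 = 74/7 m
14–19 s: |½(-6 + -5)(5)| = 27.5 m
19–23 s: |½(-5 + -3)(4)| = 16 m
Total distance = 897/14 m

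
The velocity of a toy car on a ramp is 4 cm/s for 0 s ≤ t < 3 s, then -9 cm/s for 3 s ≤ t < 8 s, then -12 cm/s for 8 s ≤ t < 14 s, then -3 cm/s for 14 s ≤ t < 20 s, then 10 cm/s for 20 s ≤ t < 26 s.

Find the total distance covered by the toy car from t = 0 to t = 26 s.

Total distance travelled is ∫|v| dt — sum the magnitudes of each area piece.
0–3 s: |4| × 3 = 12 cm
3–8 s: |-9| × 5 = 45 cm
8–14 s: |-12| × 6 = 72 cm
14–20 s: |-3| × 6 = 18 cm
20–26 s: |10| × 6 = 60 cm
Total distance = 207 cm

207 cm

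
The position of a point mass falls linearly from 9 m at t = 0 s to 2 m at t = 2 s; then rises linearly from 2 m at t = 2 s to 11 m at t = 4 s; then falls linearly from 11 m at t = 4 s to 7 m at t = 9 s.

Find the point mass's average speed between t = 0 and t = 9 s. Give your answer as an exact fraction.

20/9 m/s

Average speed = (total path length)/(elapsed time); on a piecewise-linear x-t graph the path length is Σ|Δx|.
0–2 s: |Δx| = |2 − 9| = 7 m
2–4 s: |Δx| = |11 − 2| = 9 m
4–9 s: |Δx| = |7 − 11| = 4 m
Total path = 20 m; average speed = 20/9 = 20/9 m/s.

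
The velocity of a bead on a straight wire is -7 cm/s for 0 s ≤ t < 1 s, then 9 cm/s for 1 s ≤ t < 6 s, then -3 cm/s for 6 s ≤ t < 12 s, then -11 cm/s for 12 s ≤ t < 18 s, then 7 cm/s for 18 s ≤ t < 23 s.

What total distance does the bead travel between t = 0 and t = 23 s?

171 cm

Distance (not displacement) is the total path length: add the absolute areas under v-t.
0–1 s: |-7| × 1 = 7 cm
1–6 s: |9| × 5 = 45 cm
6–12 s: |-3| × 6 = 18 cm
12–18 s: |-11| × 6 = 66 cm
18–23 s: |7| × 5 = 35 cm
Total distance = 171 cm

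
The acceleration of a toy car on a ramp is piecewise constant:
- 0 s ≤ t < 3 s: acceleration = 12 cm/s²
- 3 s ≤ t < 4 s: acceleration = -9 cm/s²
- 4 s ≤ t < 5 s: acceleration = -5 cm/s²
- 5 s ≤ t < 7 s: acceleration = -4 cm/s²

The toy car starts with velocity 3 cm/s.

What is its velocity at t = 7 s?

Δv equals the area under the a-t graph; then v = v₀ + Δv.
0–3 s: 12 × 3 = 36 cm/s
3–4 s: -9 × 1 = -9 cm/s
4–5 s: -5 × 1 = -5 cm/s
5–7 s: -4 × 2 = -8 cm/s
Δv = 14 cm/s, so v(7) = 3 + (14) = 17 cm/s.

17 cm/s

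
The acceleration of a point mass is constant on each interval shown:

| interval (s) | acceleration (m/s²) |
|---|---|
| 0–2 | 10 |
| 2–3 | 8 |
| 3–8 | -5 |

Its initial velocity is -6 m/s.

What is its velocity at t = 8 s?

Δv equals the area under the a-t graph; then v = v₀ + Δv.
0–2 s: 10 × 2 = 20 m/s
2–3 s: 8 × 1 = 8 m/s
3–8 s: -5 × 5 = -25 m/s
Δv = 3 m/s, so v(8) = -6 + (3) = -3 m/s.

-3 m/s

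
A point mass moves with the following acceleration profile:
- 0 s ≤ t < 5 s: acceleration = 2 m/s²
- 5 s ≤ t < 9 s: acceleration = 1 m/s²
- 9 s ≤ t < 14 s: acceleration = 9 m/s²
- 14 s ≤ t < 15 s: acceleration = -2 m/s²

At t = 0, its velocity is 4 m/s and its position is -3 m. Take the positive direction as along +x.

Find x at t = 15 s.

370.5 m

On each constant-a segment, Δv = aΔt and Δx = v₀Δt + ½aΔt²; chain segment to segment.
0–5 s: v starts 4 m/s; Δx = 4·5 + ½·2·5² = 45 m; v ends 14 m/s.
5–9 s: v starts 14 m/s; Δx = 14·4 + ½·1·4² = 64 m; v ends 18 m/s.
9–14 s: v starts 18 m/s; Δx = 18·5 + ½·9·5² = 202.5 m; v ends 63 m/s.
14–15 s: v starts 63 m/s; Δx = 63·1 + ½·-2·1² = 62 m; v ends 61 m/s.
x(15) = -3 + Σ Δx = 370.5 m.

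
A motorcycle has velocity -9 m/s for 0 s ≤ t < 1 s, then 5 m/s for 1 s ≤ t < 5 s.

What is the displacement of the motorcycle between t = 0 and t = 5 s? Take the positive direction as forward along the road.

11 m

Displacement is the signed area under the v-t curve.
0–1 s: -9 × 1 = -9 m
1–5 s: 5 × 4 = 20 m
Net displacement = 11 m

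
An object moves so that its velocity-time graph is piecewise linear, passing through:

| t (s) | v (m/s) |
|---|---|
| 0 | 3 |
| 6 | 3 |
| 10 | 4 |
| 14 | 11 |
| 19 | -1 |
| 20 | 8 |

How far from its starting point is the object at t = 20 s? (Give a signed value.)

90.5 m

Net displacement equals the area under the velocity-time graph (areas below the axis count negative).
0–6 s: 3 × 6 = 18 m
6–10 s: ½(3 + 4)(4) = 14 m
10–14 s: ½(4 + 11)(4) = 30 m
14–19 s: ½(11 + -1)(5) = 25 m
19–20 s: ½(-1 + 8)(1) = 3.5 m
Net displacement = 90.5 m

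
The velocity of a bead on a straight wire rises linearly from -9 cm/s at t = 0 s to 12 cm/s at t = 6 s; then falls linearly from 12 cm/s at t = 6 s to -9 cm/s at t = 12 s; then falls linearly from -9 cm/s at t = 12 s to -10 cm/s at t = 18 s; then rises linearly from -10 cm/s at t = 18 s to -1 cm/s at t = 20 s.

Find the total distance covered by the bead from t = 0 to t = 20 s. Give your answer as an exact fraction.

926/7 cm

Distance (not displacement) is the total path length: add the absolute areas under v-t.
0–6 s: v = 0 at t = 18/7 s; triangle areas 81/7 + 144/7 = 225/7 cm
6–12 s: v = 0 at t = 66/7 s; triangle areas 144/7 + 81/7 = 225/7 cm
12–18 s: |½(-9 + -10)(6)| = 57 cm
18–20 s: |½(-10 + -1)(2)| = 11 cm
Total distance = 926/7 cm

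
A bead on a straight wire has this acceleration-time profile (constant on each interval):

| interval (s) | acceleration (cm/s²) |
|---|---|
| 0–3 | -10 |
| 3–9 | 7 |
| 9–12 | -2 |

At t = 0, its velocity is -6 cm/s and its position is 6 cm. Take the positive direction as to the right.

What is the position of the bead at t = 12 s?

-138 cm

On each constant-a segment, Δv = aΔt and Δx = v₀Δt + ½aΔt²; chain segment to segment.
0–3 s: v starts -6 cm/s; Δx = -6·3 + ½·-10·3² = -63 cm; v ends -36 cm/s.
3–9 s: v starts -36 cm/s; Δx = -36·6 + ½·7·6² = -90 cm; v ends 6 cm/s.
9–12 s: v starts 6 cm/s; Δx = 6·3 + ½·-2·3² = 9 cm; v ends 0 cm/s.
x(12) = 6 + Σ Δx = -138 cm.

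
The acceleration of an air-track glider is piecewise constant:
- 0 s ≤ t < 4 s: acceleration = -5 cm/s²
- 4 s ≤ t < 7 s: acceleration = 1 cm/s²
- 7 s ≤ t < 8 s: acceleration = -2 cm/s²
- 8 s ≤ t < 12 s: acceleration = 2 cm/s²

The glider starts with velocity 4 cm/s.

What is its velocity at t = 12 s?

-7 cm/s

Δv equals the area under the a-t graph; then v = v₀ + Δv.
0–4 s: -5 × 4 = -20 cm/s
4–7 s: 1 × 3 = 3 cm/s
7–8 s: -2 × 1 = -2 cm/s
8–12 s: 2 × 4 = 8 cm/s
Δv = -11 cm/s, so v(12) = 4 + (-11) = -7 cm/s.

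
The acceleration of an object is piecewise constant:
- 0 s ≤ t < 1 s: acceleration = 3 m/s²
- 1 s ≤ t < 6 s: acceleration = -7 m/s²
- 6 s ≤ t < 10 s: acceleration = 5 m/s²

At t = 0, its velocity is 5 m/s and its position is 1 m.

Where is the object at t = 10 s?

On each constant-a segment, Δv = aΔt and Δx = v₀Δt + ½aΔt²; chain segment to segment.
0–1 s: v starts 5 m/s; Δx = 5·1 + ½·3·1² = 6.5 m; v ends 8 m/s.
1–6 s: v starts 8 m/s; Δx = 8·5 + ½·-7·5² = -47.5 m; v ends -27 m/s.
6–10 s: v starts -27 m/s; Δx = -27·4 + ½·5·4² = -68 m; v ends -7 m/s.
x(10) = 1 + Σ Δx = -108 m.

-108 m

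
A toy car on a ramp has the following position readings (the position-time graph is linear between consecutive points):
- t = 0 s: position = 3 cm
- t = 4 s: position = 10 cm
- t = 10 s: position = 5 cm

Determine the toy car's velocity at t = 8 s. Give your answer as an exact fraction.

Velocity is the slope of the x-t graph on 4–10 s: (5 − 10)/(10 − 4) = -5/6 cm/s.

-5/6 cm/s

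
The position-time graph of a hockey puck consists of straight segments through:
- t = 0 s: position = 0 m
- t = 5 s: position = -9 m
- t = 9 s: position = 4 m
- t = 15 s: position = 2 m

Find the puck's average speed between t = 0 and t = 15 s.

1.6 m/s

Average speed = (total path length)/(elapsed time); on a piecewise-linear x-t graph the path length is Σ|Δx|.
0–5 s: |Δx| = |-9 − 0| = 9 m
5–9 s: |Δx| = |4 − -9| = 13 m
9–15 s: |Δx| = |2 − 4| = 2 m
Total path = 24 m; average speed = 24/15 = 1.6 m/s.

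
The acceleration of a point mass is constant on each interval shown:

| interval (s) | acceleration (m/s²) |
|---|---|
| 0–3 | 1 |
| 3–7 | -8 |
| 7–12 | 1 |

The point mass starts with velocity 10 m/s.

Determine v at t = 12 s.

-14 m/s

Δv equals the area under the a-t graph; then v = v₀ + Δv.
0–3 s: 1 × 3 = 3 m/s
3–7 s: -8 × 4 = -32 m/s
7–12 s: 1 × 5 = 5 m/s
Δv = -24 m/s, so v(12) = 10 + (-24) = -14 m/s.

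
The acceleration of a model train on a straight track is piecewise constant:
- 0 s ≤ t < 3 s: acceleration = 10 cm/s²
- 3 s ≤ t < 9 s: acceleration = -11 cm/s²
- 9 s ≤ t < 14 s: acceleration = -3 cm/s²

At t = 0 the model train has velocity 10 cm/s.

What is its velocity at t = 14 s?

-41 cm/s

Δv equals the area under the a-t graph; then v = v₀ + Δv.
0–3 s: 10 × 3 = 30 cm/s
3–9 s: -11 × 6 = -66 cm/s
9–14 s: -3 × 5 = -15 cm/s
Δv = -51 cm/s, so v(14) = 10 + (-51) = -41 cm/s.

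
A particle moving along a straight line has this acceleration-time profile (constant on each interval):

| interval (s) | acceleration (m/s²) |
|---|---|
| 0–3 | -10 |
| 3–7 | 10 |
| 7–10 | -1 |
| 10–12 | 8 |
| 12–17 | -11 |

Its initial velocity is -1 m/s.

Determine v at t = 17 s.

Δv equals the area under the a-t graph; then v = v₀ + Δv.
0–3 s: -10 × 3 = -30 m/s
3–7 s: 10 × 4 = 40 m/s
7–10 s: -1 × 3 = -3 m/s
10–12 s: 8 × 2 = 16 m/s
12–17 s: -11 × 5 = -55 m/s
Δv = -32 m/s, so v(17) = -1 + (-32) = -33 m/s.

-33 m/s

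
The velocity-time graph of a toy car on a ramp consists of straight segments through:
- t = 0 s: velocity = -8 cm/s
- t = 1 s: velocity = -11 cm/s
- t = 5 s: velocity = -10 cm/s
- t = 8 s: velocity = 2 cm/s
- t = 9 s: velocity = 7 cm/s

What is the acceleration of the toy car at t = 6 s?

4 cm/s²

Acceleration is the slope of the v-t graph on 5–8 s: (2 − -10)/(8 − 5) = 4 cm/s².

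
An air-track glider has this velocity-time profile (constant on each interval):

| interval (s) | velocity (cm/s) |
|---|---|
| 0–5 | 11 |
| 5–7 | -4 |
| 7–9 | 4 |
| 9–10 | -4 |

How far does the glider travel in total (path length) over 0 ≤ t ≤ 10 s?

Total distance travelled is ∫|v| dt — sum the magnitudes of each area piece.
0–5 s: |11| × 5 = 55 cm
5–7 s: |-4| × 2 = 8 cm
7–9 s: |4| × 2 = 8 cm
9–10 s: |-4| × 1 = 4 cm
Total distance = 75 cm

75 cm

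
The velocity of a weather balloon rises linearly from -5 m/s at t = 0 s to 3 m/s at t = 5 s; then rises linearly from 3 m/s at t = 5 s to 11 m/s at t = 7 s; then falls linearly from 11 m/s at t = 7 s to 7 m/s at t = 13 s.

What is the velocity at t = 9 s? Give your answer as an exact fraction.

29/3 m/s

On 7–13 s the graph is linear from 11 to 7 m/s: v(9) = 11 + (7 − 11)·(9 − 7)/(13 − 7) = 29/3 m/s.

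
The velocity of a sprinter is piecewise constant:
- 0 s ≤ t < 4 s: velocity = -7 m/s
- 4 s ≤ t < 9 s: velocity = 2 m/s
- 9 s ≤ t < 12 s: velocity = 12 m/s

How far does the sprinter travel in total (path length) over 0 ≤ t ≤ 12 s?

74 m

Total distance travelled is ∫|v| dt — sum the magnitudes of each area piece.
0–4 s: |-7| × 4 = 28 m
4–9 s: |2| × 5 = 10 m
9–12 s: |12| × 3 = 36 m
Total distance = 74 m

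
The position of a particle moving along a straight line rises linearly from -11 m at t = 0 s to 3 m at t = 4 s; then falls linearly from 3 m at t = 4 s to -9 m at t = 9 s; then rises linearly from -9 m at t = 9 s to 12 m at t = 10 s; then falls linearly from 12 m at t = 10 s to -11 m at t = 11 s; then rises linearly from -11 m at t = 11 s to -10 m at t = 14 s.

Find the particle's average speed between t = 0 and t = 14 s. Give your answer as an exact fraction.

71/14 m/s

Average speed = (total path length)/(elapsed time); on a piecewise-linear x-t graph the path length is Σ|Δx|.
0–4 s: |Δx| = |3 − -11| = 14 m
4–9 s: |Δx| = |-9 − 3| = 12 m
9–10 s: |Δx| = |12 − -9| = 21 m
10–11 s: |Δx| = |-11 − 12| = 23 m
11–14 s: |Δx| = |-10 − -11| = 1 m
Total path = 71 m; average speed = 71/14 = 71/14 m/s.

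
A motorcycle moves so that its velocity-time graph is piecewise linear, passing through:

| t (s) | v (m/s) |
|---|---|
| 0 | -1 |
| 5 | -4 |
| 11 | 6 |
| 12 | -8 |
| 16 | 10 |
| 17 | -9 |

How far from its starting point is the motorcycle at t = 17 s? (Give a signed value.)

-3 m

Net displacement equals the area under the velocity-time graph (areas below the axis count negative).
0–5 s: ½(-1 + -4)(5) = -12.5 m
5–11 s: ½(-4 + 6)(6) = 6 m
11–12 s: ½(6 + -8)(1) = -1 m
12–16 s: ½(-8 + 10)(4) = 4 m
16–17 s: ½(10 + -9)(1) = 0.5 m
Net displacement = -3 m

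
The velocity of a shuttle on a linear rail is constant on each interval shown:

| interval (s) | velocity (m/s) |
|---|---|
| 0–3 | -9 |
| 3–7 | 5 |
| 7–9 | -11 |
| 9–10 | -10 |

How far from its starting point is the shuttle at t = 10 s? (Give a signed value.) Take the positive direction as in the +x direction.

-39 m

Displacement is the signed area under the v-t curve.
0–3 s: -9 × 3 = -27 m
3–7 s: 5 × 4 = 20 m
7–9 s: -11 × 2 = -22 m
9–10 s: -10 × 1 = -10 m
Net displacement = -39 m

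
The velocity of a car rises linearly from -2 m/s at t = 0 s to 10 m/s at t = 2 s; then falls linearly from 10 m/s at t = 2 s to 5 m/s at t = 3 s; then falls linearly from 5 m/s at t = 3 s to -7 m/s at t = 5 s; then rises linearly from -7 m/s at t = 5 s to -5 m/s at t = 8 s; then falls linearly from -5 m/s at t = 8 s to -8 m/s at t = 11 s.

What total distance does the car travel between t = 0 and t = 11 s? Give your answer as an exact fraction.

Distance (not displacement) is the total path length: add the absolute areas under v-t.
0–2 s: v = 0 at t = 1/3 s; triangle areas 1/3 + 25/3 = 26/3 m
2–3 s: |½(10 + 5)(1)| = 7.5 m
3–5 s: v = 0 at t = 23/6 s; triangle areas 25/12 + 49/12 = 37/6 m
5–8 s: |½(-7 + -5)(3)| = 18 m
8–11 s: |½(-5 + -8)(3)| = 19.5 m
Total distance = 359/6 m

359/6 m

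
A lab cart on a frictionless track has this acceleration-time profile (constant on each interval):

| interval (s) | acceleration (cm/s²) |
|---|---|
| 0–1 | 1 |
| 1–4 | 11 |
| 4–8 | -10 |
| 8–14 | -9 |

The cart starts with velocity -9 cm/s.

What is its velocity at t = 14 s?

Δv equals the area under the a-t graph; then v = v₀ + Δv.
0–1 s: 1 × 1 = 1 cm/s
1–4 s: 11 × 3 = 33 cm/s
4–8 s: -10 × 4 = -40 cm/s
8–14 s: -9 × 6 = -54 cm/s
Δv = -60 cm/s, so v(14) = -9 + (-60) = -69 cm/s.

-69 cm/s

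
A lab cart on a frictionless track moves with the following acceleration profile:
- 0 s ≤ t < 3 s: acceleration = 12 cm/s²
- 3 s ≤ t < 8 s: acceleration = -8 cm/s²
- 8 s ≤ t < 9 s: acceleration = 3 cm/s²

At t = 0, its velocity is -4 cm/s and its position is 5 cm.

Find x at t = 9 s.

On each constant-a segment, Δv = aΔt and Δx = v₀Δt + ½aΔt²; chain segment to segment.
0–3 s: v starts -4 cm/s; Δx = -4·3 + ½·12·3² = 42 cm; v ends 32 cm/s.
3–8 s: v starts 32 cm/s; Δx = 32·5 + ½·-8·5² = 60 cm; v ends -8 cm/s.
8–9 s: v starts -8 cm/s; Δx = -8·1 + ½·3·1² = -6.5 cm; v ends -5 cm/s.
x(9) = 5 + Σ Δx = 100.5 cm.

100.5 cm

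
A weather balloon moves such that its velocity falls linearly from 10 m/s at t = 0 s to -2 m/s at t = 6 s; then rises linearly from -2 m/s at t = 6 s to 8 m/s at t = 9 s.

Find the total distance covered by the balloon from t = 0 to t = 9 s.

Total distance travelled is ∫|v| dt — sum the magnitudes of each area piece.
0–6 s: v = 0 at t = 5 s; triangle areas 25 + 1 = 26 m
6–9 s: v = 0 at t = 6.6 s; triangle areas 0.6 + 9.6 = 10.2 m
Total distance = 36.2 m

36.2 m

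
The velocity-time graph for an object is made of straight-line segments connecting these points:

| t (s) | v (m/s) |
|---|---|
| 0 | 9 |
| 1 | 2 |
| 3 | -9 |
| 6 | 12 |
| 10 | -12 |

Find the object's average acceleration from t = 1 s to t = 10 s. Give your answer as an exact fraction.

Average acceleration = Δv/Δt = (-12 − 2)/(10 − 1) = -14/9 m/s².

-14/9 m/s²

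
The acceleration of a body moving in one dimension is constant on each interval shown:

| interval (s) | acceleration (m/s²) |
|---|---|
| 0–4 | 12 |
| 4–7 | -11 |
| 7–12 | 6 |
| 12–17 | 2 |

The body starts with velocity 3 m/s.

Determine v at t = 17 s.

58 m/s

Δv equals the area under the a-t graph; then v = v₀ + Δv.
0–4 s: 12 × 4 = 48 m/s
4–7 s: -11 × 3 = -33 m/s
7–12 s: 6 × 5 = 30 m/s
12–17 s: 2 × 5 = 10 m/s
Δv = 55 m/s, so v(17) = 3 + (55) = 58 m/s.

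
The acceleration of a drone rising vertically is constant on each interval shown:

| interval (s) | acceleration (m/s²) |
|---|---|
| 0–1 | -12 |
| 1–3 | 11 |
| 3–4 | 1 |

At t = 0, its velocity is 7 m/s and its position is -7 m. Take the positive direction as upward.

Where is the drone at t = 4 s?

On each constant-a segment, Δv = aΔt and Δx = v₀Δt + ½aΔt²; chain segment to segment.
0–1 s: v starts 7 m/s; Δx = 7·1 + ½·-12·1² = 1 m; v ends -5 m/s.
1–3 s: v starts -5 m/s; Δx = -5·2 + ½·11·2² = 12 m; v ends 17 m/s.
3–4 s: v starts 17 m/s; Δx = 17·1 + ½·1·1² = 17.5 m; v ends 18 m/s.
x(4) = -7 + Σ Δx = 23.5 m.

23.5 m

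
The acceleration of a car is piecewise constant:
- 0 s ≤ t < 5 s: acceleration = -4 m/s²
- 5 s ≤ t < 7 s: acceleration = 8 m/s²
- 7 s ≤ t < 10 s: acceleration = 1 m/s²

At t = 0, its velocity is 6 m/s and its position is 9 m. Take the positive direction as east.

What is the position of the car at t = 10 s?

On each constant-a segment, Δv = aΔt and Δx = v₀Δt + ½aΔt²; chain segment to segment.
0–5 s: v starts 6 m/s; Δx = 6·5 + ½·-4·5² = -20 m; v ends -14 m/s.
5–7 s: v starts -14 m/s; Δx = -14·2 + ½·8·2² = -12 m; v ends 2 m/s.
7–10 s: v starts 2 m/s; Δx = 2·3 + ½·1·3² = 10.5 m; v ends 5 m/s.
x(10) = 9 + Σ Δx = -12.5 m.

-12.5 m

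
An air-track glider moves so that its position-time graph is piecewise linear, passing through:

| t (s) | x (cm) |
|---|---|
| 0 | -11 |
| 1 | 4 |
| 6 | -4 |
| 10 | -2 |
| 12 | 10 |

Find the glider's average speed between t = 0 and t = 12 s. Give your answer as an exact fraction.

37/12 cm/s

Average speed = (total path length)/(elapsed time); on a piecewise-linear x-t graph the path length is Σ|Δx|.
0–1 s: |Δx| = |4 − -11| = 15 cm
1–6 s: |Δx| = |-4 − 4| = 8 cm
6–10 s: |Δx| = |-2 − -4| = 2 cm
10–12 s: |Δx| = |10 − -2| = 12 cm
Total path = 37 cm; average speed = 37/12 = 37/12 cm/s.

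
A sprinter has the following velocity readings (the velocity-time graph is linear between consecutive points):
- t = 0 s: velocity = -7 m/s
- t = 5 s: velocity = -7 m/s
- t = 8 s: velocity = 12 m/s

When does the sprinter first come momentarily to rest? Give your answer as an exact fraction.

v changes sign on 5–8 s (from -7 to 12); the graph is linear there, so v = 0 at t = 5 + (7)·(8 − 5)/(12 − -7) = 116/19 s.

t = 116/19 s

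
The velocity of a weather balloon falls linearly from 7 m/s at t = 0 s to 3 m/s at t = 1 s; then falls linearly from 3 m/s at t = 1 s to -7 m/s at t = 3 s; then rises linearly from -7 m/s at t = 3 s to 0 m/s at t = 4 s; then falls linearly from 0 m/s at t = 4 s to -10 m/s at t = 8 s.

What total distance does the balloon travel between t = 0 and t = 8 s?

34.3 m

Distance (not displacement) is the total path length: add the absolute areas under v-t.
0–1 s: |½(7 + 3)(1)| = 5 m
1–3 s: v = 0 at t = 1.6 s; triangle areas 0.9 + 4.9 = 5.8 m
3–4 s: |½(-7 + 0)(1)| = 3.5 m
4–8 s: |½(0 + -10)(4)| = 20 m
Total distance = 34.3 m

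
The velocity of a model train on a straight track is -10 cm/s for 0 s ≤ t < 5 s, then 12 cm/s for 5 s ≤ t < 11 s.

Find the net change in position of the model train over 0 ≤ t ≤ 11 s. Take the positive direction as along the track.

22 cm

Displacement is the signed area under the v-t curve.
0–5 s: -10 × 5 = -50 cm
5–11 s: 12 × 6 = 72 cm
Net displacement = 22 cm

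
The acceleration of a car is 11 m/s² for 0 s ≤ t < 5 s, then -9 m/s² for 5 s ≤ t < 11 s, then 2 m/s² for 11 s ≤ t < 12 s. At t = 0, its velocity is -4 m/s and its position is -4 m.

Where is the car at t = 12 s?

255.5 m

On each constant-a segment, Δv = aΔt and Δx = v₀Δt + ½aΔt²; chain segment to segment.
0–5 s: v starts -4 m/s; Δx = -4·5 + ½·11·5² = 117.5 m; v ends 51 m/s.
5–11 s: v starts 51 m/s; Δx = 51·6 + ½·-9·6² = 144 m; v ends -3 m/s.
11–12 s: v starts -3 m/s; Δx = -3·1 + ½·2·1² = -2 m; v ends -1 m/s.
x(12) = -4 + Σ Δx = 255.5 m.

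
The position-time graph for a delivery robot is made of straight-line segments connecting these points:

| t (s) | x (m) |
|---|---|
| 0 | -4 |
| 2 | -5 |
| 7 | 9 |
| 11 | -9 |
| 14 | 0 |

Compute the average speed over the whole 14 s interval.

Average speed = (total path length)/(elapsed time); on a piecewise-linear x-t graph the path length is Σ|Δx|.
0–2 s: |Δx| = |-5 − -4| = 1 m
2–7 s: |Δx| = |9 − -5| = 14 m
7–11 s: |Δx| = |-9 − 9| = 18 m
11–14 s: |Δx| = |0 − -9| = 9 m
Total path = 42 m; average speed = 42/14 = 3 m/s.

3 m/s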